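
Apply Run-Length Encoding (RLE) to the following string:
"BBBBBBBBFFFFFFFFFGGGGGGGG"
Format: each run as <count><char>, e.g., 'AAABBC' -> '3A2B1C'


Scanning runs left to right:
  i=0: run of 'B' x 8 -> '8B'
  i=8: run of 'F' x 9 -> '9F'
  i=17: run of 'G' x 8 -> '8G'

RLE = 8B9F8G


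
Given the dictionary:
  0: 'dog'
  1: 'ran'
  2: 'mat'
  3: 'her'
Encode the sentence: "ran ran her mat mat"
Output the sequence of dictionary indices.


Look up each word in the dictionary:
  'ran' -> 1
  'ran' -> 1
  'her' -> 3
  'mat' -> 2
  'mat' -> 2

Encoded: [1, 1, 3, 2, 2]


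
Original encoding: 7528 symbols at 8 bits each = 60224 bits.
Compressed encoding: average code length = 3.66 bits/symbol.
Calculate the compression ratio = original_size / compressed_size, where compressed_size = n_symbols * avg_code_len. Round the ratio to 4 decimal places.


original_size = n_symbols * orig_bits = 7528 * 8 = 60224 bits
compressed_size = n_symbols * avg_code_len = 7528 * 3.66 = 27552.48 bits
ratio = original_size / compressed_size = 60224 / 27552.48 = 2.1858

Compression ratio = 2.1858


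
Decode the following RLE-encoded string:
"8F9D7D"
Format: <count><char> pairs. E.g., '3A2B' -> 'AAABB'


Expanding each <count><char> pair:
  8F -> 'FFFFFFFF'
  9D -> 'DDDDDDDDD'
  7D -> 'DDDDDDD'

Decoded = FFFFFFFFDDDDDDDDDDDDDDDD


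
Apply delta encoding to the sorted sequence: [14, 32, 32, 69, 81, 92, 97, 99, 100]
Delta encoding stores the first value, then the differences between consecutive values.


First value: 14
Deltas:
  32 - 14 = 18
  32 - 32 = 0
  69 - 32 = 37
  81 - 69 = 12
  92 - 81 = 11
  97 - 92 = 5
  99 - 97 = 2
  100 - 99 = 1


Delta encoded: [14, 18, 0, 37, 12, 11, 5, 2, 1]


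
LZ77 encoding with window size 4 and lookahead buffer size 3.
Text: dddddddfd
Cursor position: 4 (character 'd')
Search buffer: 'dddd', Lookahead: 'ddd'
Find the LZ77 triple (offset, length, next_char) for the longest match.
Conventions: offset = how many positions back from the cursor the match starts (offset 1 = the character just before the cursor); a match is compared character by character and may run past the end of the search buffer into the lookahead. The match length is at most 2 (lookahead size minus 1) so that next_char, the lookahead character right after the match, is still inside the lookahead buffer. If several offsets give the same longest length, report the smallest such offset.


Try each offset into the search buffer:
  offset=1 (pos 3, char 'd'): match length 2
  offset=2 (pos 2, char 'd'): match length 2
  offset=3 (pos 1, char 'd'): match length 2
  offset=4 (pos 0, char 'd'): match length 2
Longest match has length 2, found at offsets 1, 2, 3, 4; take the smallest, offset 1.
next_char = character at position 4 + 2 = 6 -> 'd'

Best match: offset=1, length=2 (matching 'dd' starting at position 3)
LZ77 triple: (1, 2, 'd')


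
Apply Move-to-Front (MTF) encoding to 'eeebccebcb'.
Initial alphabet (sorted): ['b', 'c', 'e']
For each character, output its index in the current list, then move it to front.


MTF encoding:
'e': index 2 in ['b', 'c', 'e'] -> ['e', 'b', 'c']
'e': index 0 in ['e', 'b', 'c'] -> ['e', 'b', 'c']
'e': index 0 in ['e', 'b', 'c'] -> ['e', 'b', 'c']
'b': index 1 in ['e', 'b', 'c'] -> ['b', 'e', 'c']
'c': index 2 in ['b', 'e', 'c'] -> ['c', 'b', 'e']
'c': index 0 in ['c', 'b', 'e'] -> ['c', 'b', 'e']
'e': index 2 in ['c', 'b', 'e'] -> ['e', 'c', 'b']
'b': index 2 in ['e', 'c', 'b'] -> ['b', 'e', 'c']
'c': index 2 in ['b', 'e', 'c'] -> ['c', 'b', 'e']
'b': index 1 in ['c', 'b', 'e'] -> ['b', 'c', 'e']


Output: [2, 0, 0, 1, 2, 0, 2, 2, 2, 1]


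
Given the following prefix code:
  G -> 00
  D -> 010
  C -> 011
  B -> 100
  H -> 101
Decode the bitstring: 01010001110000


Decoding step by step:
Bits 010 -> D
Bits 100 -> B
Bits 011 -> C
Bits 100 -> B
Bits 00 -> G


Decoded message: DBCBG


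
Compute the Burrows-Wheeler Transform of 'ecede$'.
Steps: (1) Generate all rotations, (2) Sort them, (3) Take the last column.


Rotations (sorted):
  0: $ecede -> last char: e
  1: cede$e -> last char: e
  2: de$ece -> last char: e
  3: e$eced -> last char: d
  4: ecede$ -> last char: $
  5: ede$ec -> last char: c


BWT = eeed$c


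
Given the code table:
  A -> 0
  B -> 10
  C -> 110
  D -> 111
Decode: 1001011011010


Decoding:
10 -> B
0 -> A
10 -> B
110 -> C
110 -> C
10 -> B


Result: BABCCB


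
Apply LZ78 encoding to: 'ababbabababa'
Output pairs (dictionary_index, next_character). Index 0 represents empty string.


LZ78 encoding steps:
Dictionary: {0: ''}
Step 1: w='' (idx 0), next='a' -> output (0, 'a'), add 'a' as idx 1
Step 2: w='' (idx 0), next='b' -> output (0, 'b'), add 'b' as idx 2
Step 3: w='a' (idx 1), next='b' -> output (1, 'b'), add 'ab' as idx 3
Step 4: w='b' (idx 2), next='a' -> output (2, 'a'), add 'ba' as idx 4
Step 5: w='ba' (idx 4), next='b' -> output (4, 'b'), add 'bab' as idx 5
Step 6: w='ab' (idx 3), next='a' -> output (3, 'a'), add 'aba' as idx 6


Encoded: [(0, 'a'), (0, 'b'), (1, 'b'), (2, 'a'), (4, 'b'), (3, 'a')]


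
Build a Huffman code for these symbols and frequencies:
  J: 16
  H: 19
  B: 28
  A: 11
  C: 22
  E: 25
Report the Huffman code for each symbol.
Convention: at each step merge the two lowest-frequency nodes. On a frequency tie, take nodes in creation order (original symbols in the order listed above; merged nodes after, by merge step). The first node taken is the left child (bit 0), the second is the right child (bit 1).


Huffman tree construction:
Step 1: Merge A(11) + J(16) = 27
Step 2: Merge H(19) + C(22) = 41
Step 3: Merge E(25) + (A+J)(27) = 52
Step 4: Merge B(28) + (H+C)(41) = 69
Step 5: Merge (E+(A+J))(52) + (B+(H+C))(69) = 121
Read each symbol's code off the tree from the root (left child = 0, right child = 1).

Codes:
  J: 011 (length 3)
  H: 110 (length 3)
  B: 10 (length 2)
  A: 010 (length 3)
  C: 111 (length 3)
  E: 00 (length 2)
Average code length: 310/121 = 2.5620 bits/symbol


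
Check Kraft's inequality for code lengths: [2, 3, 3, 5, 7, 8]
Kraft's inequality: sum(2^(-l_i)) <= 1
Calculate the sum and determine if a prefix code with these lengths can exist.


Sum = 2^(-2) + 2^(-3) + 2^(-3) + 2^(-5) + 2^(-7) + 2^(-8)
    = 0.25 + 0.125 + 0.125 + 0.03125 + 0.0078125 + 0.00390625
    = 139/256 = 0.54296875
Since 0.54296875 <= 1, Kraft's inequality IS satisfied.
A prefix code with these lengths CAN exist.

Kraft sum = 0.54296875. Satisfied.


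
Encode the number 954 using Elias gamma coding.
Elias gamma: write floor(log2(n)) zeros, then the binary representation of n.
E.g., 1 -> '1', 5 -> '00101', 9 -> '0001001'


num_bits = floor(log2(954)) + 1 = 10
leading_zeros = num_bits - 1 = 9
binary(954) = 1110111010

Elias gamma(954) = '000000000' + '1110111010' = 0000000001110111010 (19 bits)


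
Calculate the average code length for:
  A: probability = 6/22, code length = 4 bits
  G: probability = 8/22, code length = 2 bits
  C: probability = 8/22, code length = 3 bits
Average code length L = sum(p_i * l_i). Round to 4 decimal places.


Weighted contributions p_i * l_i:
  A: (6/22) * 4 = 24/22
  G: (8/22) * 2 = 16/22
  C: (8/22) * 3 = 24/22
Sum = (24 + 16 + 24)/22 = 64/22

L = 64/22 = 2.9091 bits/symbol


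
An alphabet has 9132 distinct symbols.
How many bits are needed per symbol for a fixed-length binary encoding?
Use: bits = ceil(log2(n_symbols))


log2(9132) = 13.1567
Bracket: 2^13 = 8192 < 9132 <= 2^14 = 16384
So ceil(log2(9132)) = 14

bits = ceil(log2(9132)) = ceil(13.1567) = 14 bits


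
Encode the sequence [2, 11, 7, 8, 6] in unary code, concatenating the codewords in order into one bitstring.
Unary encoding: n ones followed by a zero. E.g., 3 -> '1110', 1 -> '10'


Encode each number as n ones followed by a terminating 0:
  2 -> 110 (3 bits)
  11 -> 111111111110 (12 bits)
  7 -> 11111110 (8 bits)
  8 -> 111111110 (9 bits)
  6 -> 1111110 (7 bits)
Total length = 3 + 12 + 8 + 9 + 7 = 39 bits.

Unary([2, 11, 7, 8, 6]) = 110111111111110111111101111111101111110 (39 bits)


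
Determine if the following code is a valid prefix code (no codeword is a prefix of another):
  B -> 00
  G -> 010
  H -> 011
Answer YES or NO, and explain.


Checking each pair (does one codeword prefix another?):
  B='00' vs G='010': no prefix
  B='00' vs H='011': no prefix
  G='010' vs B='00': no prefix
  G='010' vs H='011': no prefix
  H='011' vs B='00': no prefix
  H='011' vs G='010': no prefix
No violation found over all pairs.

YES -- this is a valid prefix code. No codeword is a prefix of any other codeword.


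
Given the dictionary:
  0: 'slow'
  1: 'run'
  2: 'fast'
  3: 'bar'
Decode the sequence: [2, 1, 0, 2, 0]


Look up each index in the dictionary:
  2 -> 'fast'
  1 -> 'run'
  0 -> 'slow'
  2 -> 'fast'
  0 -> 'slow'

Decoded: "fast run slow fast slow"


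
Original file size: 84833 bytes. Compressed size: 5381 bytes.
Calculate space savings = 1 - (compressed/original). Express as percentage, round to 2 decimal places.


ratio = compressed/original = 5381/84833 = 0.063431
savings = 1 - ratio = 1 - 0.063431 = 0.936569
as a percentage: 0.936569 * 100 = 93.66%

Space savings = 1 - 5381/84833 = 93.66%


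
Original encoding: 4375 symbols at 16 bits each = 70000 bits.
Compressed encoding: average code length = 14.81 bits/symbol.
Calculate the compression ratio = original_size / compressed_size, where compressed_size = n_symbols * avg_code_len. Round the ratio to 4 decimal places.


original_size = n_symbols * orig_bits = 4375 * 16 = 70000 bits
compressed_size = n_symbols * avg_code_len = 4375 * 14.81 = 64793.75 bits
ratio = original_size / compressed_size = 70000 / 64793.75 = 1.0804

Compression ratio = 1.0804


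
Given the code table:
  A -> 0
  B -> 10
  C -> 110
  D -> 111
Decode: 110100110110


Decoding:
110 -> C
10 -> B
0 -> A
110 -> C
110 -> C


Result: CBACC


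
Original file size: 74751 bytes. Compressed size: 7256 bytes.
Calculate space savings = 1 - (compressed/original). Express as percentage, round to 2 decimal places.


ratio = compressed/original = 7256/74751 = 0.097069
savings = 1 - ratio = 1 - 0.097069 = 0.902931
as a percentage: 0.902931 * 100 = 90.29%

Space savings = 1 - 7256/74751 = 90.29%


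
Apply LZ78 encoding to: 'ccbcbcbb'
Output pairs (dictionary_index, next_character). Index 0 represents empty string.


LZ78 encoding steps:
Dictionary: {0: ''}
Step 1: w='' (idx 0), next='c' -> output (0, 'c'), add 'c' as idx 1
Step 2: w='c' (idx 1), next='b' -> output (1, 'b'), add 'cb' as idx 2
Step 3: w='cb' (idx 2), next='c' -> output (2, 'c'), add 'cbc' as idx 3
Step 4: w='' (idx 0), next='b' -> output (0, 'b'), add 'b' as idx 4
Step 5: w='b' (idx 4), end of input -> output (4, '')


Encoded: [(0, 'c'), (1, 'b'), (2, 'c'), (0, 'b'), (4, '')]


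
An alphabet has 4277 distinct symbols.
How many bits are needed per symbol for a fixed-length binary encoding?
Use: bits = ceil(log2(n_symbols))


log2(4277) = 12.0624
Bracket: 2^12 = 4096 < 4277 <= 2^13 = 8192
So ceil(log2(4277)) = 13

bits = ceil(log2(4277)) = ceil(12.0624) = 13 bits


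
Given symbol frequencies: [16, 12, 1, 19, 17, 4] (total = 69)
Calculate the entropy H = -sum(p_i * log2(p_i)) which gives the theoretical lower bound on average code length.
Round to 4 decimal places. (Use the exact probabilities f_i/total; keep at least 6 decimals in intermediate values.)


Per-symbol terms -p_i * log2(p_i) with p_i = f_i/69:
  p = 16/69 = 0.231884: log2(p) = -2.108524, -p*log2(p) = 0.488933
  p = 12/69 = 0.173913: log2(p) = -2.523562, -p*log2(p) = 0.438880
  p = 1/69 = 0.014493: log2(p) = -6.108524, -p*log2(p) = 0.088529
  p = 19/69 = 0.275362: log2(p) = -1.860597, -p*log2(p) = 0.512338
  p = 17/69 = 0.246377: log2(p) = -2.021062, -p*log2(p) = 0.497943
  p = 4/69 = 0.057971: log2(p) = -4.108524, -p*log2(p) = 0.238175
H = 0.488933 + 0.438880 + 0.088529 + 0.512338 + 0.497943 + 0.238175 = 2.264798

H = 2.2648 bits/symbol


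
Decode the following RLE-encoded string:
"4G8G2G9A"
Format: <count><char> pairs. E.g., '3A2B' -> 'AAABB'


Expanding each <count><char> pair:
  4G -> 'GGGG'
  8G -> 'GGGGGGGG'
  2G -> 'GG'
  9A -> 'AAAAAAAAA'

Decoded = GGGGGGGGGGGGGGAAAAAAAAA


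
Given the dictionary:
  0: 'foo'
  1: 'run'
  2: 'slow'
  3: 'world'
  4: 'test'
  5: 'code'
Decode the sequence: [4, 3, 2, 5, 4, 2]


Look up each index in the dictionary:
  4 -> 'test'
  3 -> 'world'
  2 -> 'slow'
  5 -> 'code'
  4 -> 'test'
  2 -> 'slow'

Decoded: "test world slow code test slow"


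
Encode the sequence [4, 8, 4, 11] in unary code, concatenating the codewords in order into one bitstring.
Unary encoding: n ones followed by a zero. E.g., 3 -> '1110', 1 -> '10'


Encode each number as n ones followed by a terminating 0:
  4 -> 11110 (5 bits)
  8 -> 111111110 (9 bits)
  4 -> 11110 (5 bits)
  11 -> 111111111110 (12 bits)
Total length = 5 + 9 + 5 + 12 = 31 bits.

Unary([4, 8, 4, 11]) = 1111011111111011110111111111110 (31 bits)


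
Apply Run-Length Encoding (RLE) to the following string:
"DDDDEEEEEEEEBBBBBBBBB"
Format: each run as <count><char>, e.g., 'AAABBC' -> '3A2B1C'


Scanning runs left to right:
  i=0: run of 'D' x 4 -> '4D'
  i=4: run of 'E' x 8 -> '8E'
  i=12: run of 'B' x 9 -> '9B'

RLE = 4D8E9B


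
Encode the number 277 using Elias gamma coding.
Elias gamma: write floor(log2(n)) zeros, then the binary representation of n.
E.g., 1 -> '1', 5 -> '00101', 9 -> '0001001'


num_bits = floor(log2(277)) + 1 = 9
leading_zeros = num_bits - 1 = 8
binary(277) = 100010101

Elias gamma(277) = '00000000' + '100010101' = 00000000100010101 (17 bits)


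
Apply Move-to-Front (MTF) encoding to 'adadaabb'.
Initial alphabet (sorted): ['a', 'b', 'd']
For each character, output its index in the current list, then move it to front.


MTF encoding:
'a': index 0 in ['a', 'b', 'd'] -> ['a', 'b', 'd']
'd': index 2 in ['a', 'b', 'd'] -> ['d', 'a', 'b']
'a': index 1 in ['d', 'a', 'b'] -> ['a', 'd', 'b']
'd': index 1 in ['a', 'd', 'b'] -> ['d', 'a', 'b']
'a': index 1 in ['d', 'a', 'b'] -> ['a', 'd', 'b']
'a': index 0 in ['a', 'd', 'b'] -> ['a', 'd', 'b']
'b': index 2 in ['a', 'd', 'b'] -> ['b', 'a', 'd']
'b': index 0 in ['b', 'a', 'd'] -> ['b', 'a', 'd']


Output: [0, 2, 1, 1, 1, 0, 2, 0]


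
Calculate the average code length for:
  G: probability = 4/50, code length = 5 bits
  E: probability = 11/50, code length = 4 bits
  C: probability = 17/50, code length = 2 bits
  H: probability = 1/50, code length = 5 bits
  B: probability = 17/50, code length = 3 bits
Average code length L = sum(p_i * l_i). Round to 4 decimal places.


Weighted contributions p_i * l_i:
  G: (4/50) * 5 = 20/50
  E: (11/50) * 4 = 44/50
  C: (17/50) * 2 = 34/50
  H: (1/50) * 5 = 5/50
  B: (17/50) * 3 = 51/50
Sum = (20 + 44 + 34 + 5 + 51)/50 = 154/50

L = 154/50 = 3.0800 bits/symbol


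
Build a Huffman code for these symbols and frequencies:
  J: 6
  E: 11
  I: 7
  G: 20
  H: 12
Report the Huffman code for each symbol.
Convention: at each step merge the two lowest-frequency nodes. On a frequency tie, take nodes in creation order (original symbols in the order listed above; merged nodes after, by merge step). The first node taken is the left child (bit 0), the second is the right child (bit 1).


Huffman tree construction:
Step 1: Merge J(6) + I(7) = 13
Step 2: Merge E(11) + H(12) = 23
Step 3: Merge (J+I)(13) + G(20) = 33
Step 4: Merge (E+H)(23) + ((J+I)+G)(33) = 56
Read each symbol's code off the tree from the root (left child = 0, right child = 1).

Codes:
  J: 100 (length 3)
  E: 00 (length 2)
  I: 101 (length 3)
  G: 11 (length 2)
  H: 01 (length 2)
Average code length: 125/56 = 2.2321 bits/symbol


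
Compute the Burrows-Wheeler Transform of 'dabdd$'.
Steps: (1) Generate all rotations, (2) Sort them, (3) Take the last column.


Rotations (sorted):
  0: $dabdd -> last char: d
  1: abdd$d -> last char: d
  2: bdd$da -> last char: a
  3: d$dabd -> last char: d
  4: dabdd$ -> last char: $
  5: dd$dab -> last char: b


BWT = ddad$b


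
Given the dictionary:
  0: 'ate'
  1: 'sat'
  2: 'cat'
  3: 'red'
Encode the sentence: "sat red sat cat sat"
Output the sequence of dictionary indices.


Look up each word in the dictionary:
  'sat' -> 1
  'red' -> 3
  'sat' -> 1
  'cat' -> 2
  'sat' -> 1

Encoded: [1, 3, 1, 2, 1]


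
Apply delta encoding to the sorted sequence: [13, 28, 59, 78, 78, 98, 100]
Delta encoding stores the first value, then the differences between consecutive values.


First value: 13
Deltas:
  28 - 13 = 15
  59 - 28 = 31
  78 - 59 = 19
  78 - 78 = 0
  98 - 78 = 20
  100 - 98 = 2


Delta encoded: [13, 15, 31, 19, 0, 20, 2]


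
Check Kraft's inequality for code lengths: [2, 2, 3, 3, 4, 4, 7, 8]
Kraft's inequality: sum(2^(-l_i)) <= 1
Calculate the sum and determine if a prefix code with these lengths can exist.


Sum = 2^(-2) + 2^(-2) + 2^(-3) + 2^(-3) + 2^(-4) + 2^(-4) + 2^(-7) + 2^(-8)
    = 0.25 + 0.25 + 0.125 + 0.125 + 0.0625 + 0.0625 + 0.0078125 + 0.00390625
    = 227/256 = 0.88671875
Since 0.88671875 <= 1, Kraft's inequality IS satisfied.
A prefix code with these lengths CAN exist.

Kraft sum = 0.88671875. Satisfied.


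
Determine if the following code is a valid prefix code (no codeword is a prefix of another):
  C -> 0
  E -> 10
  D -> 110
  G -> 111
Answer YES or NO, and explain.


Checking each pair (does one codeword prefix another?):
  C='0' vs E='10': no prefix
  C='0' vs D='110': no prefix
  C='0' vs G='111': no prefix
  E='10' vs C='0': no prefix
  E='10' vs D='110': no prefix
  E='10' vs G='111': no prefix
  D='110' vs C='0': no prefix
  D='110' vs E='10': no prefix
  D='110' vs G='111': no prefix
  G='111' vs C='0': no prefix
  G='111' vs E='10': no prefix
  G='111' vs D='110': no prefix
No violation found over all pairs.

YES -- this is a valid prefix code. No codeword is a prefix of any other codeword.


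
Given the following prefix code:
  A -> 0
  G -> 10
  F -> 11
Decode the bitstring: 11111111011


Decoding step by step:
Bits 11 -> F
Bits 11 -> F
Bits 11 -> F
Bits 11 -> F
Bits 0 -> A
Bits 11 -> F


Decoded message: FFFFAF


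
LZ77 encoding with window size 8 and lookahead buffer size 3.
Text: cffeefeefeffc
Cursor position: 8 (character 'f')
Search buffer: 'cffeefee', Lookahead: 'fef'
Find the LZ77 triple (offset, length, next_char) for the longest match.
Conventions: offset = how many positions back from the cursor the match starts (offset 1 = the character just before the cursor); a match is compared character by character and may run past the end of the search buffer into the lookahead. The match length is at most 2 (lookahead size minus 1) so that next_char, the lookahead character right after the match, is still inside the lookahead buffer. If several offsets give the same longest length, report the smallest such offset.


Try each offset into the search buffer:
  offset=1 (pos 7, char 'e'): match length 0
  offset=2 (pos 6, char 'e'): match length 0
  offset=3 (pos 5, char 'f'): match length 2
  offset=4 (pos 4, char 'e'): match length 0
  offset=5 (pos 3, char 'e'): match length 0
  offset=6 (pos 2, char 'f'): match length 2
  offset=7 (pos 1, char 'f'): match length 1
  offset=8 (pos 0, char 'c'): match length 0
Longest match has length 2, found at offsets 3, 6; take the smallest, offset 3.
next_char = character at position 8 + 2 = 10 -> 'f'

Best match: offset=3, length=2 (matching 'fe' starting at position 5)
LZ77 triple: (3, 2, 'f')


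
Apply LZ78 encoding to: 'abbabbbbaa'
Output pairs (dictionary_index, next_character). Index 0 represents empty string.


LZ78 encoding steps:
Dictionary: {0: ''}
Step 1: w='' (idx 0), next='a' -> output (0, 'a'), add 'a' as idx 1
Step 2: w='' (idx 0), next='b' -> output (0, 'b'), add 'b' as idx 2
Step 3: w='b' (idx 2), next='a' -> output (2, 'a'), add 'ba' as idx 3
Step 4: w='b' (idx 2), next='b' -> output (2, 'b'), add 'bb' as idx 4
Step 5: w='bb' (idx 4), next='a' -> output (4, 'a'), add 'bba' as idx 5
Step 6: w='a' (idx 1), end of input -> output (1, '')


Encoded: [(0, 'a'), (0, 'b'), (2, 'a'), (2, 'b'), (4, 'a'), (1, '')]


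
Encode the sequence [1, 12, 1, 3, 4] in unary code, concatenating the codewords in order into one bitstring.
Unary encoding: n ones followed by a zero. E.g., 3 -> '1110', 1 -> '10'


Encode each number as n ones followed by a terminating 0:
  1 -> 10 (2 bits)
  12 -> 1111111111110 (13 bits)
  1 -> 10 (2 bits)
  3 -> 1110 (4 bits)
  4 -> 11110 (5 bits)
Total length = 2 + 13 + 2 + 4 + 5 = 26 bits.

Unary([1, 12, 1, 3, 4]) = 10111111111111010111011110 (26 bits)


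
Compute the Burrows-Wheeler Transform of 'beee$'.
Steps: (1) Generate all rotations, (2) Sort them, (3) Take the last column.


Rotations (sorted):
  0: $beee -> last char: e
  1: beee$ -> last char: $
  2: e$bee -> last char: e
  3: ee$be -> last char: e
  4: eee$b -> last char: b


BWT = e$eeb


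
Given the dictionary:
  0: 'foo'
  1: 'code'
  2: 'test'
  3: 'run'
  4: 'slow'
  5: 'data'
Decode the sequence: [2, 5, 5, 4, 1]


Look up each index in the dictionary:
  2 -> 'test'
  5 -> 'data'
  5 -> 'data'
  4 -> 'slow'
  1 -> 'code'

Decoded: "test data data slow code"


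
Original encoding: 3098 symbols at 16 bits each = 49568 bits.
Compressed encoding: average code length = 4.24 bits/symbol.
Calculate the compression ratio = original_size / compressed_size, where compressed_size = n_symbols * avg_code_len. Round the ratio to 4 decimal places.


original_size = n_symbols * orig_bits = 3098 * 16 = 49568 bits
compressed_size = n_symbols * avg_code_len = 3098 * 4.24 = 13135.52 bits
ratio = original_size / compressed_size = 49568 / 13135.52 = 3.7736

Compression ratio = 3.7736


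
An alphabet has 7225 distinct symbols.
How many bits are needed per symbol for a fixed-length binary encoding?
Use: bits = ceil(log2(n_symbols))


log2(7225) = 12.8188
Bracket: 2^12 = 4096 < 7225 <= 2^13 = 8192
So ceil(log2(7225)) = 13

bits = ceil(log2(7225)) = ceil(12.8188) = 13 bits


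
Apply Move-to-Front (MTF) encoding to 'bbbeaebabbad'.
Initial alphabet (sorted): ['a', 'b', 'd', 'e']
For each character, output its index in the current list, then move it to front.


MTF encoding:
'b': index 1 in ['a', 'b', 'd', 'e'] -> ['b', 'a', 'd', 'e']
'b': index 0 in ['b', 'a', 'd', 'e'] -> ['b', 'a', 'd', 'e']
'b': index 0 in ['b', 'a', 'd', 'e'] -> ['b', 'a', 'd', 'e']
'e': index 3 in ['b', 'a', 'd', 'e'] -> ['e', 'b', 'a', 'd']
'a': index 2 in ['e', 'b', 'a', 'd'] -> ['a', 'e', 'b', 'd']
'e': index 1 in ['a', 'e', 'b', 'd'] -> ['e', 'a', 'b', 'd']
'b': index 2 in ['e', 'a', 'b', 'd'] -> ['b', 'e', 'a', 'd']
'a': index 2 in ['b', 'e', 'a', 'd'] -> ['a', 'b', 'e', 'd']
'b': index 1 in ['a', 'b', 'e', 'd'] -> ['b', 'a', 'e', 'd']
'b': index 0 in ['b', 'a', 'e', 'd'] -> ['b', 'a', 'e', 'd']
'a': index 1 in ['b', 'a', 'e', 'd'] -> ['a', 'b', 'e', 'd']
'd': index 3 in ['a', 'b', 'e', 'd'] -> ['d', 'a', 'b', 'e']


Output: [1, 0, 0, 3, 2, 1, 2, 2, 1, 0, 1, 3]


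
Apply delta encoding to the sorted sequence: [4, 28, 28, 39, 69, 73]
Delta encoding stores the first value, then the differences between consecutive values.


First value: 4
Deltas:
  28 - 4 = 24
  28 - 28 = 0
  39 - 28 = 11
  69 - 39 = 30
  73 - 69 = 4


Delta encoded: [4, 24, 0, 11, 30, 4]


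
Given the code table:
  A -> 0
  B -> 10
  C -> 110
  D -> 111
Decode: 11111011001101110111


Decoding:
111 -> D
110 -> C
110 -> C
0 -> A
110 -> C
111 -> D
0 -> A
111 -> D


Result: DCCACDAD


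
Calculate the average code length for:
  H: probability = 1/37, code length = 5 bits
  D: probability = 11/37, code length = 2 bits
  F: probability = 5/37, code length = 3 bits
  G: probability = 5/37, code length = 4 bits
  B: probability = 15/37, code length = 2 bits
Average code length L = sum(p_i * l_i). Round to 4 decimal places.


Weighted contributions p_i * l_i:
  H: (1/37) * 5 = 5/37
  D: (11/37) * 2 = 22/37
  F: (5/37) * 3 = 15/37
  G: (5/37) * 4 = 20/37
  B: (15/37) * 2 = 30/37
Sum = (5 + 22 + 15 + 20 + 30)/37 = 92/37

L = 92/37 = 2.4865 bits/symbol


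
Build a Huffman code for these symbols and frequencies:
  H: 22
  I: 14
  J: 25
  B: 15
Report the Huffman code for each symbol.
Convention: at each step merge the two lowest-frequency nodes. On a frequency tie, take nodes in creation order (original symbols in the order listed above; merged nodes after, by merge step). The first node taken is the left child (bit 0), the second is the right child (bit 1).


Huffman tree construction:
Step 1: Merge I(14) + B(15) = 29
Step 2: Merge H(22) + J(25) = 47
Step 3: Merge (I+B)(29) + (H+J)(47) = 76
Read each symbol's code off the tree from the root (left child = 0, right child = 1).

Codes:
  H: 10 (length 2)
  I: 00 (length 2)
  J: 11 (length 2)
  B: 01 (length 2)
Average code length: 152/76 = 2.0000 bits/symbol


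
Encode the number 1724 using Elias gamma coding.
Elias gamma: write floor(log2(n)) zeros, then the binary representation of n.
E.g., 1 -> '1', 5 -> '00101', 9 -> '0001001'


num_bits = floor(log2(1724)) + 1 = 11
leading_zeros = num_bits - 1 = 10
binary(1724) = 11010111100

Elias gamma(1724) = '0000000000' + '11010111100' = 000000000011010111100 (21 bits)


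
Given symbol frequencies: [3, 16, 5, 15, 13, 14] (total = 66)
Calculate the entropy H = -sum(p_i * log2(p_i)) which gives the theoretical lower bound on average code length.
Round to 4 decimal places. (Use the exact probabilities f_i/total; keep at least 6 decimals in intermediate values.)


Per-symbol terms -p_i * log2(p_i) with p_i = f_i/66:
  p = 3/66 = 0.045455: log2(p) = -4.459432, -p*log2(p) = 0.202701
  p = 16/66 = 0.242424: log2(p) = -2.044394, -p*log2(p) = 0.495611
  p = 5/66 = 0.075758: log2(p) = -3.722466, -p*log2(p) = 0.282005
  p = 15/66 = 0.227273: log2(p) = -2.137504, -p*log2(p) = 0.485796
  p = 13/66 = 0.196970: log2(p) = -2.343954, -p*log2(p) = 0.461688
  p = 14/66 = 0.212121: log2(p) = -2.237039, -p*log2(p) = 0.474523
H = 0.202701 + 0.495611 + 0.282005 + 0.485796 + 0.461688 + 0.474523 = 2.402324

H = 2.4023 bits/symbol


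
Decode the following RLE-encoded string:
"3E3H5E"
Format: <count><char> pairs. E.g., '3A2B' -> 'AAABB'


Expanding each <count><char> pair:
  3E -> 'EEE'
  3H -> 'HHH'
  5E -> 'EEEEE'

Decoded = EEEHHHEEEEE


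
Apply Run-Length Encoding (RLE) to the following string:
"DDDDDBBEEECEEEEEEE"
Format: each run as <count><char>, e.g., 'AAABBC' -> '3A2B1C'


Scanning runs left to right:
  i=0: run of 'D' x 5 -> '5D'
  i=5: run of 'B' x 2 -> '2B'
  i=7: run of 'E' x 3 -> '3E'
  i=10: run of 'C' x 1 -> '1C'
  i=11: run of 'E' x 7 -> '7E'

RLE = 5D2B3E1C7E


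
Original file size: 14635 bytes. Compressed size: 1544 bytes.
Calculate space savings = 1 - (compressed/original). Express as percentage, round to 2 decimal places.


ratio = compressed/original = 1544/14635 = 0.105501
savings = 1 - ratio = 1 - 0.105501 = 0.894499
as a percentage: 0.894499 * 100 = 89.45%

Space savings = 1 - 1544/14635 = 89.45%


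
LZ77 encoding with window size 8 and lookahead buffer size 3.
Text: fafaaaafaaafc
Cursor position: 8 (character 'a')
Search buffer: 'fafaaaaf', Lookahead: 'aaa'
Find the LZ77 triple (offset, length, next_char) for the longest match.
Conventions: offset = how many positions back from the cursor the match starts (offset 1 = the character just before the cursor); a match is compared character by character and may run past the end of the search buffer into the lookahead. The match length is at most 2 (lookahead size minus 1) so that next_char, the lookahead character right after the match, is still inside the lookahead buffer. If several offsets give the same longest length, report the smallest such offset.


Try each offset into the search buffer:
  offset=1 (pos 7, char 'f'): match length 0
  offset=2 (pos 6, char 'a'): match length 1
  offset=3 (pos 5, char 'a'): match length 2
  offset=4 (pos 4, char 'a'): match length 2
  offset=5 (pos 3, char 'a'): match length 2
  offset=6 (pos 2, char 'f'): match length 0
  offset=7 (pos 1, char 'a'): match length 1
  offset=8 (pos 0, char 'f'): match length 0
Longest match has length 2, found at offsets 3, 4, 5; take the smallest, offset 3.
next_char = character at position 8 + 2 = 10 -> 'a'

Best match: offset=3, length=2 (matching 'aa' starting at position 5)
LZ77 triple: (3, 2, 'a')


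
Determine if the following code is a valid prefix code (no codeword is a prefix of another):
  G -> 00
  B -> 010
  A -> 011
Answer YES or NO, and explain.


Checking each pair (does one codeword prefix another?):
  G='00' vs B='010': no prefix
  G='00' vs A='011': no prefix
  B='010' vs G='00': no prefix
  B='010' vs A='011': no prefix
  A='011' vs G='00': no prefix
  A='011' vs B='010': no prefix
No violation found over all pairs.

YES -- this is a valid prefix code. No codeword is a prefix of any other codeword.


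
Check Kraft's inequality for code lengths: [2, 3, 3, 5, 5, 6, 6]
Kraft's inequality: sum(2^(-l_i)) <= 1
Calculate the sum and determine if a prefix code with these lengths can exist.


Sum = 2^(-2) + 2^(-3) + 2^(-3) + 2^(-5) + 2^(-5) + 2^(-6) + 2^(-6)
    = 0.25 + 0.125 + 0.125 + 0.03125 + 0.03125 + 0.015625 + 0.015625
    = 38/64 = 0.59375
Since 0.59375 <= 1, Kraft's inequality IS satisfied.
A prefix code with these lengths CAN exist.

Kraft sum = 0.59375. Satisfied.


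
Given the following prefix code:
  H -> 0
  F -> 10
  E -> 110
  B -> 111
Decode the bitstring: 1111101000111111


Decoding step by step:
Bits 111 -> B
Bits 110 -> E
Bits 10 -> F
Bits 0 -> H
Bits 0 -> H
Bits 111 -> B
Bits 111 -> B


Decoded message: BEFHHBB


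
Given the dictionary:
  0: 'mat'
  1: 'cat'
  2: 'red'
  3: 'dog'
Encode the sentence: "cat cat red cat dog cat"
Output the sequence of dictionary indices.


Look up each word in the dictionary:
  'cat' -> 1
  'cat' -> 1
  'red' -> 2
  'cat' -> 1
  'dog' -> 3
  'cat' -> 1

Encoded: [1, 1, 2, 1, 3, 1]


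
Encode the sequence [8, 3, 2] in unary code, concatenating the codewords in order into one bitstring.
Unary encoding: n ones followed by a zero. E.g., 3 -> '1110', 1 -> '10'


Encode each number as n ones followed by a terminating 0:
  8 -> 111111110 (9 bits)
  3 -> 1110 (4 bits)
  2 -> 110 (3 bits)
Total length = 9 + 4 + 3 = 16 bits.

Unary([8, 3, 2]) = 1111111101110110 (16 bits)


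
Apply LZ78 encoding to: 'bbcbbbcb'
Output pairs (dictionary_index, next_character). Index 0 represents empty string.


LZ78 encoding steps:
Dictionary: {0: ''}
Step 1: w='' (idx 0), next='b' -> output (0, 'b'), add 'b' as idx 1
Step 2: w='b' (idx 1), next='c' -> output (1, 'c'), add 'bc' as idx 2
Step 3: w='b' (idx 1), next='b' -> output (1, 'b'), add 'bb' as idx 3
Step 4: w='bc' (idx 2), next='b' -> output (2, 'b'), add 'bcb' as idx 4


Encoded: [(0, 'b'), (1, 'c'), (1, 'b'), (2, 'b')]


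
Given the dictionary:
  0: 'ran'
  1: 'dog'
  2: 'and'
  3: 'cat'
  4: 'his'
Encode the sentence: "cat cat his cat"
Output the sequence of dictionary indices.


Look up each word in the dictionary:
  'cat' -> 3
  'cat' -> 3
  'his' -> 4
  'cat' -> 3

Encoded: [3, 3, 4, 3]


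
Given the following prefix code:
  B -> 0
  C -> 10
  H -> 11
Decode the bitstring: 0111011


Decoding step by step:
Bits 0 -> B
Bits 11 -> H
Bits 10 -> C
Bits 11 -> H


Decoded message: BHCH


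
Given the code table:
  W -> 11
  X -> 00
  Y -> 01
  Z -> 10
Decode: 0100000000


Decoding:
01 -> Y
00 -> X
00 -> X
00 -> X
00 -> X


Result: YXXXX


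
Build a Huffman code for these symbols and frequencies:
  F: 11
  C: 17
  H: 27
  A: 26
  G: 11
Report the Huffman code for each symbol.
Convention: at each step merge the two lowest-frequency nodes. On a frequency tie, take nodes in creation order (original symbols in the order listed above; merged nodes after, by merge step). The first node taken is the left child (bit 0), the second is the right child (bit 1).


Huffman tree construction:
Step 1: Merge F(11) + G(11) = 22
Step 2: Merge C(17) + (F+G)(22) = 39
Step 3: Merge A(26) + H(27) = 53
Step 4: Merge (C+(F+G))(39) + (A+H)(53) = 92
Read each symbol's code off the tree from the root (left child = 0, right child = 1).

Codes:
  F: 010 (length 3)
  C: 00 (length 2)
  H: 11 (length 2)
  A: 10 (length 2)
  G: 011 (length 3)
Average code length: 206/92 = 2.2391 bits/symbol


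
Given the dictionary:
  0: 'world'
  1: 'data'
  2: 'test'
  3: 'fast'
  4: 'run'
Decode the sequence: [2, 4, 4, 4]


Look up each index in the dictionary:
  2 -> 'test'
  4 -> 'run'
  4 -> 'run'
  4 -> 'run'

Decoded: "test run run run"


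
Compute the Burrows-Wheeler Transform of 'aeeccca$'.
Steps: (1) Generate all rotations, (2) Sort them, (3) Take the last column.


Rotations (sorted):
  0: $aeeccca -> last char: a
  1: a$aeeccc -> last char: c
  2: aeeccca$ -> last char: $
  3: ca$aeecc -> last char: c
  4: cca$aeec -> last char: c
  5: ccca$aee -> last char: e
  6: eccca$ae -> last char: e
  7: eeccca$a -> last char: a


BWT = ac$cceea


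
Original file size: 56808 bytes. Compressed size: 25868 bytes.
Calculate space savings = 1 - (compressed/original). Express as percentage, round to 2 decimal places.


ratio = compressed/original = 25868/56808 = 0.455358
savings = 1 - ratio = 1 - 0.455358 = 0.544642
as a percentage: 0.544642 * 100 = 54.46%

Space savings = 1 - 25868/56808 = 54.46%


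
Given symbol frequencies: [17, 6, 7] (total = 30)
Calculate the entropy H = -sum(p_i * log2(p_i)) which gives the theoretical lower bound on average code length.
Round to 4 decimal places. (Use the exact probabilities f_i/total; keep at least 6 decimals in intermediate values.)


Per-symbol terms -p_i * log2(p_i) with p_i = f_i/30:
  p = 17/30 = 0.566667: log2(p) = -0.819428, -p*log2(p) = 0.464342
  p = 6/30 = 0.200000: log2(p) = -2.321928, -p*log2(p) = 0.464386
  p = 7/30 = 0.233333: log2(p) = -2.099536, -p*log2(p) = 0.489892
H = 0.464342 + 0.464386 + 0.489892 = 1.418620

H = 1.4186 bits/symbol


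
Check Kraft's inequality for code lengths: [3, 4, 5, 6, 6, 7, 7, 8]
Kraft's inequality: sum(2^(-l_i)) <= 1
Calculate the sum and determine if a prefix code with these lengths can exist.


Sum = 2^(-3) + 2^(-4) + 2^(-5) + 2^(-6) + 2^(-6) + 2^(-7) + 2^(-7) + 2^(-8)
    = 0.125 + 0.0625 + 0.03125 + 0.015625 + 0.015625 + 0.0078125 + 0.0078125 + 0.00390625
    = 69/256 = 0.26953125
Since 0.26953125 <= 1, Kraft's inequality IS satisfied.
A prefix code with these lengths CAN exist.

Kraft sum = 0.26953125. Satisfied.


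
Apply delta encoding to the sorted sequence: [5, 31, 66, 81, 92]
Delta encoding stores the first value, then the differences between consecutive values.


First value: 5
Deltas:
  31 - 5 = 26
  66 - 31 = 35
  81 - 66 = 15
  92 - 81 = 11


Delta encoded: [5, 26, 35, 15, 11]


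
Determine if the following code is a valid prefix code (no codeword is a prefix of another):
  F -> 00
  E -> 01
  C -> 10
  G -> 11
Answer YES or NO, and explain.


Checking each pair (does one codeword prefix another?):
  F='00' vs E='01': no prefix
  F='00' vs C='10': no prefix
  F='00' vs G='11': no prefix
  E='01' vs F='00': no prefix
  E='01' vs C='10': no prefix
  E='01' vs G='11': no prefix
  C='10' vs F='00': no prefix
  C='10' vs E='01': no prefix
  C='10' vs G='11': no prefix
  G='11' vs F='00': no prefix
  G='11' vs E='01': no prefix
  G='11' vs C='10': no prefix
No violation found over all pairs.

YES -- this is a valid prefix code. No codeword is a prefix of any other codeword.


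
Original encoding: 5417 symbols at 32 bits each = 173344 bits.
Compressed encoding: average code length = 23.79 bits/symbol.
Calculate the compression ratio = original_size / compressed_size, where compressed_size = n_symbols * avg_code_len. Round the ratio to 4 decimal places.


original_size = n_symbols * orig_bits = 5417 * 32 = 173344 bits
compressed_size = n_symbols * avg_code_len = 5417 * 23.79 = 128870.43 bits
ratio = original_size / compressed_size = 173344 / 128870.43 = 1.3451

Compression ratio = 1.3451


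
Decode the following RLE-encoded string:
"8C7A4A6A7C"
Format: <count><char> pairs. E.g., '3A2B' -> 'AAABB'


Expanding each <count><char> pair:
  8C -> 'CCCCCCCC'
  7A -> 'AAAAAAA'
  4A -> 'AAAA'
  6A -> 'AAAAAA'
  7C -> 'CCCCCCC'

Decoded = CCCCCCCCAAAAAAAAAAAAAAAAACCCCCCC


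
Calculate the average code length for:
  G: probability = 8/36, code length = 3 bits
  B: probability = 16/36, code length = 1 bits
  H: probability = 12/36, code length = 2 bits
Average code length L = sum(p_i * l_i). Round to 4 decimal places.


Weighted contributions p_i * l_i:
  G: (8/36) * 3 = 24/36
  B: (16/36) * 1 = 16/36
  H: (12/36) * 2 = 24/36
Sum = (24 + 16 + 24)/36 = 64/36

L = 64/36 = 1.7778 bits/symbol


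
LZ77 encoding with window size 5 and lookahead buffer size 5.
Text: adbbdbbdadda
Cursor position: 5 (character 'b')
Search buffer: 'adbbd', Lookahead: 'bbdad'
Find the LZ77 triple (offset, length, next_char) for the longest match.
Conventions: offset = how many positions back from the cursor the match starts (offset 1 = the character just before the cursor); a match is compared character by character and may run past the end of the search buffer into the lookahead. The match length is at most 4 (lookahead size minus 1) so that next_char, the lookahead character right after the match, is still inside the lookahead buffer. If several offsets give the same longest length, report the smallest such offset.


Try each offset into the search buffer:
  offset=1 (pos 4, char 'd'): match length 0
  offset=2 (pos 3, char 'b'): match length 1
  offset=3 (pos 2, char 'b'): match length 3
  offset=4 (pos 1, char 'd'): match length 0
  offset=5 (pos 0, char 'a'): match length 0
Longest match has length 3 at offset 3.
next_char = character at position 5 + 3 = 8 -> 'a'

Best match: offset=3, length=3 (matching 'bbd' starting at position 2)
LZ77 triple: (3, 3, 'a')


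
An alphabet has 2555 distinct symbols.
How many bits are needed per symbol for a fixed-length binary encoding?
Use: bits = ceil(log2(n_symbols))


log2(2555) = 11.3191
Bracket: 2^11 = 2048 < 2555 <= 2^12 = 4096
So ceil(log2(2555)) = 12

bits = ceil(log2(2555)) = ceil(11.3191) = 12 bits


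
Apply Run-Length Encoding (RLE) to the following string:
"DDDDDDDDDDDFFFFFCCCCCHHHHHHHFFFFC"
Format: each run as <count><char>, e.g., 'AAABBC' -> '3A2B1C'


Scanning runs left to right:
  i=0: run of 'D' x 11 -> '11D'
  i=11: run of 'F' x 5 -> '5F'
  i=16: run of 'C' x 5 -> '5C'
  i=21: run of 'H' x 7 -> '7H'
  i=28: run of 'F' x 4 -> '4F'
  i=32: run of 'C' x 1 -> '1C'

RLE = 11D5F5C7H4F1C


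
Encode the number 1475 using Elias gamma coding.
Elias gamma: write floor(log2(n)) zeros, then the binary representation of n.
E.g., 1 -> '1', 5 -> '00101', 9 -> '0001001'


num_bits = floor(log2(1475)) + 1 = 11
leading_zeros = num_bits - 1 = 10
binary(1475) = 10111000011

Elias gamma(1475) = '0000000000' + '10111000011' = 000000000010111000011 (21 bits)


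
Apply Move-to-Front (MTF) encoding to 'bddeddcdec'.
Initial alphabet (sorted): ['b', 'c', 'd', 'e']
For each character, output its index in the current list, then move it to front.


MTF encoding:
'b': index 0 in ['b', 'c', 'd', 'e'] -> ['b', 'c', 'd', 'e']
'd': index 2 in ['b', 'c', 'd', 'e'] -> ['d', 'b', 'c', 'e']
'd': index 0 in ['d', 'b', 'c', 'e'] -> ['d', 'b', 'c', 'e']
'e': index 3 in ['d', 'b', 'c', 'e'] -> ['e', 'd', 'b', 'c']
'd': index 1 in ['e', 'd', 'b', 'c'] -> ['d', 'e', 'b', 'c']
'd': index 0 in ['d', 'e', 'b', 'c'] -> ['d', 'e', 'b', 'c']
'c': index 3 in ['d', 'e', 'b', 'c'] -> ['c', 'd', 'e', 'b']
'd': index 1 in ['c', 'd', 'e', 'b'] -> ['d', 'c', 'e', 'b']
'e': index 2 in ['d', 'c', 'e', 'b'] -> ['e', 'd', 'c', 'b']
'c': index 2 in ['e', 'd', 'c', 'b'] -> ['c', 'e', 'd', 'b']


Output: [0, 2, 0, 3, 1, 0, 3, 1, 2, 2]


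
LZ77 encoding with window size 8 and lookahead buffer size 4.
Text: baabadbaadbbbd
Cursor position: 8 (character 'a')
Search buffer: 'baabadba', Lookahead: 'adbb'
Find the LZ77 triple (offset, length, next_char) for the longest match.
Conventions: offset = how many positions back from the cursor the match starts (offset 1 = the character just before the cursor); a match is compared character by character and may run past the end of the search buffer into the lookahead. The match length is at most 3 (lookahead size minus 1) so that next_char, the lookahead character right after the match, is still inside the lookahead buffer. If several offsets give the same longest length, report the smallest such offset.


Try each offset into the search buffer:
  offset=1 (pos 7, char 'a'): match length 1
  offset=2 (pos 6, char 'b'): match length 0
  offset=3 (pos 5, char 'd'): match length 0
  offset=4 (pos 4, char 'a'): match length 3
  offset=5 (pos 3, char 'b'): match length 0
  offset=6 (pos 2, char 'a'): match length 1
  offset=7 (pos 1, char 'a'): match length 1
  offset=8 (pos 0, char 'b'): match length 0
Longest match has length 3 at offset 4.
next_char = character at position 8 + 3 = 11 -> 'b'

Best match: offset=4, length=3 (matching 'adb' starting at position 4)
LZ77 triple: (4, 3, 'b')
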